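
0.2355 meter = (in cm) 23.55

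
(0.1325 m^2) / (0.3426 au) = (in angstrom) 0.02585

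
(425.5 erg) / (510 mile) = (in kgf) 5.286e-12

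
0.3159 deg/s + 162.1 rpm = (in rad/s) 16.98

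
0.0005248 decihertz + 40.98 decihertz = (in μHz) 4.098e+06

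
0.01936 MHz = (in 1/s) 1.936e+04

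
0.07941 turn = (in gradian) 31.76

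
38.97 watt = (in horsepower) 0.05226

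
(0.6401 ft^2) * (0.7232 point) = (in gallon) 0.004008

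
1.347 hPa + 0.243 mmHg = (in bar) 0.001671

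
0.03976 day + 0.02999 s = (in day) 0.03976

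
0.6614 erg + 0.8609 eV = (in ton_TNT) 1.581e-17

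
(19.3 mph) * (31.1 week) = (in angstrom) 1.623e+18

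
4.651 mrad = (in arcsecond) 959.3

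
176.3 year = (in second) 5.56e+09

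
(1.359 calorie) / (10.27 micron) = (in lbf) 1.245e+05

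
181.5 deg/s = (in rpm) 30.25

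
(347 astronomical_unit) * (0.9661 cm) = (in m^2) 5.015e+11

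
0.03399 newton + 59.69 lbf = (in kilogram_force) 27.08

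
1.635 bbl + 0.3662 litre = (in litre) 260.3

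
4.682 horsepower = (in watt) 3491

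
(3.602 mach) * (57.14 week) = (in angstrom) 4.239e+20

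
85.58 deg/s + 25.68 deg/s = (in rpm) 18.54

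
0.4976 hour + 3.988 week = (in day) 27.94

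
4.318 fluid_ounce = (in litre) 0.1277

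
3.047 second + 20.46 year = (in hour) 1.792e+05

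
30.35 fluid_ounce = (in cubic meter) 0.0008976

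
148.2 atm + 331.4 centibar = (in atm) 151.5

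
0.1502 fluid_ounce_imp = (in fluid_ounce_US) 0.1443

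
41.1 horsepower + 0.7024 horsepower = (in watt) 3.117e+04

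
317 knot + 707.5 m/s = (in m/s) 870.6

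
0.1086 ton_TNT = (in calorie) 1.086e+08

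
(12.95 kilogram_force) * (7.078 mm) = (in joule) 0.8989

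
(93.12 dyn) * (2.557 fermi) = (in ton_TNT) 5.691e-28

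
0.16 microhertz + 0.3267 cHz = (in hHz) 3.267e-05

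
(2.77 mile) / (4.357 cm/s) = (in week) 0.1692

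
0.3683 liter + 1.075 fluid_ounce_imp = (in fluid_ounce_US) 13.49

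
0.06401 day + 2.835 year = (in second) 8.941e+07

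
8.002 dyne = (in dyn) 8.002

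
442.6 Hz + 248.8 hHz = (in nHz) 2.532e+13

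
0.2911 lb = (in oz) 4.658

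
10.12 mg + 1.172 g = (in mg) 1182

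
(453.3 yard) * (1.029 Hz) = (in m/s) 426.5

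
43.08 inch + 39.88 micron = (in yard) 1.197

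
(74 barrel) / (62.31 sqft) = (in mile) 0.001263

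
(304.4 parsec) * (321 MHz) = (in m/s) 3.015e+27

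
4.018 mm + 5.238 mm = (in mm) 9.256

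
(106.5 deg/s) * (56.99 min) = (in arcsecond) 1.311e+09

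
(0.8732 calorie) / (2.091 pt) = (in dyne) 4.953e+08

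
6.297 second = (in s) 6.297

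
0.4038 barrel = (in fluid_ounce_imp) 2259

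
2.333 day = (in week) 0.3333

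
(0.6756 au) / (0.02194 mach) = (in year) 429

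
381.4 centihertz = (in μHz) 3.814e+06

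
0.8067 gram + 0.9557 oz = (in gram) 27.9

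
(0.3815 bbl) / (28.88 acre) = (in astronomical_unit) 3.469e-18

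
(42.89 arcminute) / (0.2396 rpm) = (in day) 5.755e-06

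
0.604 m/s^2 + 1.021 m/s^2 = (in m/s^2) 1.625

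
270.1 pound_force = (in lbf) 270.1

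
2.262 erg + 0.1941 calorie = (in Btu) 0.0007697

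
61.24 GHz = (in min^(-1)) 3.674e+12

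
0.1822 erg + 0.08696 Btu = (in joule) 91.75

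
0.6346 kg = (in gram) 634.6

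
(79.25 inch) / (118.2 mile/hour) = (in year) 1.208e-09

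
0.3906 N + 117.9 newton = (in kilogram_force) 12.06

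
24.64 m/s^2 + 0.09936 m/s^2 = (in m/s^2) 24.74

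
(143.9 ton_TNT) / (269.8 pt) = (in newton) 6.326e+12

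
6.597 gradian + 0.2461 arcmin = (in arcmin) 356.5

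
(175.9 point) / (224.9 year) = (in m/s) 8.749e-12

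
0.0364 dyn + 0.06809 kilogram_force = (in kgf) 0.06809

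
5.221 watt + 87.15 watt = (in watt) 92.37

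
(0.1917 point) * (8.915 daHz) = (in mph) 0.01349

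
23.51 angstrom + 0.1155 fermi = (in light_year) 2.485e-25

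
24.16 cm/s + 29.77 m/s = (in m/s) 30.01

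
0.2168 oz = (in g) 6.146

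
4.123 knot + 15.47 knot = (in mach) 0.0296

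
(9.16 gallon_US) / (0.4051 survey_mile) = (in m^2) 5.319e-05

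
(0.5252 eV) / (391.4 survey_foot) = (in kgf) 7.192e-23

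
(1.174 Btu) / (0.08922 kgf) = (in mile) 0.8797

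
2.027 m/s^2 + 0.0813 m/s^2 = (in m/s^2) 2.108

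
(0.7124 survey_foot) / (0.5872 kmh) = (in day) 1.541e-05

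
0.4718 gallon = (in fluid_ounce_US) 60.39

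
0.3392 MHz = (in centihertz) 3.392e+07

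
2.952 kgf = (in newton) 28.95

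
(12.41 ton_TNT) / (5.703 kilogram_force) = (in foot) 3.046e+09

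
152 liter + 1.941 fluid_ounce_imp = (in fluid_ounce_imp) 5352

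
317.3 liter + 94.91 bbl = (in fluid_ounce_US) 5.21e+05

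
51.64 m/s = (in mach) 0.1517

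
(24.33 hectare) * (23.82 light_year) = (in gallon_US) 1.448e+25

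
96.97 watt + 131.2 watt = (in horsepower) 0.306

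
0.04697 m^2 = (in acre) 1.161e-05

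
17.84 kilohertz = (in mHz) 1.784e+07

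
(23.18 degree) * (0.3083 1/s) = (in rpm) 1.191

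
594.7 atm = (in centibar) 6.026e+04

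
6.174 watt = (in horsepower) 0.008279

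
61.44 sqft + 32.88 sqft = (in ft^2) 94.32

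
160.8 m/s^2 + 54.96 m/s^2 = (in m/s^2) 215.8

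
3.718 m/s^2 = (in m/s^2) 3.718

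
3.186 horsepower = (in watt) 2376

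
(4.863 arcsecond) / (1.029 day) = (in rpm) 2.532e-09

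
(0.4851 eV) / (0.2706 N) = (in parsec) 9.308e-36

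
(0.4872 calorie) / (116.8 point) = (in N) 49.47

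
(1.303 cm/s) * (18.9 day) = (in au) 1.422e-07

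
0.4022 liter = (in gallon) 0.1062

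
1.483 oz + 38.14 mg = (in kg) 0.04208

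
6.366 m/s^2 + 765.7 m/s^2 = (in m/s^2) 772.1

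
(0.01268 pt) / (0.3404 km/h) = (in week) 7.822e-11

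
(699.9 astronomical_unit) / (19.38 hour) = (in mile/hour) 3.357e+09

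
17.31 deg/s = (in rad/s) 0.3021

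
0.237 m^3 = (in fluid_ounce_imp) 8341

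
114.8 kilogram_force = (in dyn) 1.126e+08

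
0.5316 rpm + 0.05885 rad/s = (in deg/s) 6.561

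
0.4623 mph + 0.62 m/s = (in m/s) 0.8267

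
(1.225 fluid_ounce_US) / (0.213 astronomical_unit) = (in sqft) 1.224e-14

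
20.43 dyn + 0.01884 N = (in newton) 0.01904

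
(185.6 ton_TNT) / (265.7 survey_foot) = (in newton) 9.589e+09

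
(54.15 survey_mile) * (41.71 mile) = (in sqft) 6.297e+10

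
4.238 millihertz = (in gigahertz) 4.238e-12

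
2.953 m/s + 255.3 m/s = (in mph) 577.7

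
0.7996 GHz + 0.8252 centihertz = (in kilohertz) 7.996e+05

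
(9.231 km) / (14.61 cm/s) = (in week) 0.1045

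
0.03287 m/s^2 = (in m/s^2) 0.03287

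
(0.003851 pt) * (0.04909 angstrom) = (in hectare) 6.669e-22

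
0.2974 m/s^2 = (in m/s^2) 0.2974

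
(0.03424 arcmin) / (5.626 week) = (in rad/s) 2.927e-12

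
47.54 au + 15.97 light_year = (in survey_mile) 9.389e+13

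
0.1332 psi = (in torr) 6.888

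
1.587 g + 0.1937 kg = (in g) 195.3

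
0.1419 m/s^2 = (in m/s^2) 0.1419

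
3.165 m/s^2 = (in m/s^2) 3.165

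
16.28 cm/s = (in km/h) 0.5861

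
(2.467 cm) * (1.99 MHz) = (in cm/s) 4.909e+06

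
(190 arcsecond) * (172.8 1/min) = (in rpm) 0.02533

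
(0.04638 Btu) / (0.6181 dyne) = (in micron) 7.917e+12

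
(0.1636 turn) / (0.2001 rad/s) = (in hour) 0.001427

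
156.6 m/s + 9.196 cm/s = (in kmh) 564.1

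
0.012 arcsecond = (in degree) 3.333e-06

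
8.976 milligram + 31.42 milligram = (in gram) 0.0404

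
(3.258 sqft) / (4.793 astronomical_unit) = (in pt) 1.197e-09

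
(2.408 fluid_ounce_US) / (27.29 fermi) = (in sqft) 2.809e+10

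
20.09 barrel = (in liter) 3194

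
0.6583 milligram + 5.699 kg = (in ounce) 201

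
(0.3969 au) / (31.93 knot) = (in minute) 6.024e+07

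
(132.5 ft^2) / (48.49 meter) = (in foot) 0.8329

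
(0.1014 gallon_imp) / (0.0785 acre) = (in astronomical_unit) 9.7e-18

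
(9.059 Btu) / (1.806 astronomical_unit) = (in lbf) 7.953e-09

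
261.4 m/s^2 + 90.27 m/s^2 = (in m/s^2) 351.7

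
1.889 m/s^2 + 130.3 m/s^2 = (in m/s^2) 132.2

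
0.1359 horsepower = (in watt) 101.3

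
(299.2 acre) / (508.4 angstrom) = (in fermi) 2.382e+28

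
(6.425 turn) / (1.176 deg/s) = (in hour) 0.5463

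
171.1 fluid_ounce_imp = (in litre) 4.861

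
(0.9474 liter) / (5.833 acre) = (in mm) 4.014e-05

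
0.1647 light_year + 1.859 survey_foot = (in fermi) 1.558e+30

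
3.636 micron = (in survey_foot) 1.193e-05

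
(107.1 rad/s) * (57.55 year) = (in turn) 3.094e+10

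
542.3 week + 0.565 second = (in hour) 9.111e+04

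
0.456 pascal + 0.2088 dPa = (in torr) 0.003577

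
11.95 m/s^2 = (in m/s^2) 11.95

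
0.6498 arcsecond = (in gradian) 0.0002006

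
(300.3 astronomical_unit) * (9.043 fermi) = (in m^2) 0.4062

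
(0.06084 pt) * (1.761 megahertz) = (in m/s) 37.8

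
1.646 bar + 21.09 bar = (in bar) 22.74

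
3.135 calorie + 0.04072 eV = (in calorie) 3.135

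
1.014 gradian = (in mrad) 15.93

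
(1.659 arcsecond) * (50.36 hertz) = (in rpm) 0.003868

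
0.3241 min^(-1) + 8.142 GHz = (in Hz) 8.142e+09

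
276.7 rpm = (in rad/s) 28.98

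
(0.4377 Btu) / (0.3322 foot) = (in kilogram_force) 465.1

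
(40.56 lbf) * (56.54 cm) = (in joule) 102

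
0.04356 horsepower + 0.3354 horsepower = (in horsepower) 0.379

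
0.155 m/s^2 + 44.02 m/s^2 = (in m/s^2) 44.18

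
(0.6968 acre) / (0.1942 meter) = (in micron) 1.452e+10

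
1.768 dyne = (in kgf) 1.803e-06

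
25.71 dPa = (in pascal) 2.571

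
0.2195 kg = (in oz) 7.743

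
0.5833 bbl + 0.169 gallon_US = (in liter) 93.38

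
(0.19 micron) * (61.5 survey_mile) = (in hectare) 1.881e-06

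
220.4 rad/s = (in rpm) 2105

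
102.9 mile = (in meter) 1.656e+05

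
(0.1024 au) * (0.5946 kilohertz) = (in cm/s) 9.109e+14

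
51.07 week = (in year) 0.9794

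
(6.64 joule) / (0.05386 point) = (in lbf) 7.856e+04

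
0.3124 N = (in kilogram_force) 0.03186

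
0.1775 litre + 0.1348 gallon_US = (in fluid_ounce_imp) 24.21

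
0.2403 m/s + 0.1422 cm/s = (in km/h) 0.8702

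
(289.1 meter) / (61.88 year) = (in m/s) 1.481e-07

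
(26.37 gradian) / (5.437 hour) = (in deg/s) 0.001213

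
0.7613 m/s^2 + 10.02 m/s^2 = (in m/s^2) 10.78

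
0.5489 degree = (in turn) 0.001525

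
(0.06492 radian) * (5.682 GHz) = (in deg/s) 2.114e+10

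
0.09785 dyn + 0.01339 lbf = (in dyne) 5956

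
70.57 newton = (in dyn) 7.057e+06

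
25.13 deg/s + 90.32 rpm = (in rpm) 94.51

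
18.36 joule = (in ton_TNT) 4.388e-09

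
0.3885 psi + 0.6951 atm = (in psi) 10.6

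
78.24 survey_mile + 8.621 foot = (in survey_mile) 78.24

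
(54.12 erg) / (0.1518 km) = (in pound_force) 8.015e-09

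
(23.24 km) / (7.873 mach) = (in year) 2.749e-07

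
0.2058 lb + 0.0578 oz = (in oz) 3.351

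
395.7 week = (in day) 2770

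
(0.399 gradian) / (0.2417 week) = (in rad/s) 4.288e-08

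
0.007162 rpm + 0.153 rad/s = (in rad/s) 0.1538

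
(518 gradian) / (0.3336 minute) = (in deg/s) 23.29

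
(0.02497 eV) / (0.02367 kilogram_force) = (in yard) 1.885e-20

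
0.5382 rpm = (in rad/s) 0.05636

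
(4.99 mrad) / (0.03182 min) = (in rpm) 0.02496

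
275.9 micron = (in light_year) 2.916e-20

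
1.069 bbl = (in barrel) 1.069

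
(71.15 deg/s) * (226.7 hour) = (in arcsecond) 2.09e+11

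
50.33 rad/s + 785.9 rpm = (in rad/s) 132.6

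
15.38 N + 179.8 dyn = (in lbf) 3.458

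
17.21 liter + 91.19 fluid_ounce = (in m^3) 0.01991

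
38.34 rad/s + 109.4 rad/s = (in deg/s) 8465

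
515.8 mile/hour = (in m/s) 230.6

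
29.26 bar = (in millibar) 2.926e+04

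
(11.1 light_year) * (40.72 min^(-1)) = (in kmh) 2.566e+17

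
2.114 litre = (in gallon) 0.5585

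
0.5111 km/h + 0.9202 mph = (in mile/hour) 1.238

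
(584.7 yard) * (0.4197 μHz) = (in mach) 6.59e-07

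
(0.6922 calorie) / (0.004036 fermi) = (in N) 7.176e+17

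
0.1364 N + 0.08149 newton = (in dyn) 2.179e+04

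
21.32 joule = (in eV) 1.331e+20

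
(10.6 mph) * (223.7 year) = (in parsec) 1.083e-06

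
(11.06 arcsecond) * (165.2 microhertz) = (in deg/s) 5.075e-07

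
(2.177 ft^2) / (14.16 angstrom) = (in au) 0.0009548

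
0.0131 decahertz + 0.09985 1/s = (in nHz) 2.308e+08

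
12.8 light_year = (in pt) 3.433e+20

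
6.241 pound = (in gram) 2831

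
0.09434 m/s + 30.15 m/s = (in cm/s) 3024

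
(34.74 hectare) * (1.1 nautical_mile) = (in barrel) 4.451e+09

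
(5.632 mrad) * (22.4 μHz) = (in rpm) 1.205e-06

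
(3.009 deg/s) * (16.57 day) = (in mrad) 7.519e+07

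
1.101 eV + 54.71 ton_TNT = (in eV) 1.429e+30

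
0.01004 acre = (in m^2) 40.63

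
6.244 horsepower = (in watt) 4656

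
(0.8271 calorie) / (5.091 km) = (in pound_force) 0.0001528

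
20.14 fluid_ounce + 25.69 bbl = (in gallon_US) 1079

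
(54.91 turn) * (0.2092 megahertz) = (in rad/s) 7.218e+07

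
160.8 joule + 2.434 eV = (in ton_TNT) 3.843e-08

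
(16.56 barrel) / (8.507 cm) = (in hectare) 0.003095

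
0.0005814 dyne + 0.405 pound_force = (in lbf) 0.405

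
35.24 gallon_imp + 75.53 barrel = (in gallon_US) 3215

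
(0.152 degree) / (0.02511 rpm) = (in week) 1.668e-06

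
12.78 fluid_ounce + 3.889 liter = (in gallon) 1.127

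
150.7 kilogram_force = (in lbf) 332.2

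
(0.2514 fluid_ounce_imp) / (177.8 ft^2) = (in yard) 4.729e-07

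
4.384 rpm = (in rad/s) 0.4591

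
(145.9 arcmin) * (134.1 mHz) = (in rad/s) 0.005691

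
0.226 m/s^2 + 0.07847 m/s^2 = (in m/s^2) 0.3045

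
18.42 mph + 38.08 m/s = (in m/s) 46.31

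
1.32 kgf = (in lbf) 2.91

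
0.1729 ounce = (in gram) 4.902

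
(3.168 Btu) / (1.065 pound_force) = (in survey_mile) 0.4384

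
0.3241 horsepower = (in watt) 241.7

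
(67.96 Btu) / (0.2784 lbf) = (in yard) 6.332e+04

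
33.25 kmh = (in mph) 20.66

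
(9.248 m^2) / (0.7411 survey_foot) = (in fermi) 4.094e+16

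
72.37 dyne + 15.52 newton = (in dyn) 1.552e+06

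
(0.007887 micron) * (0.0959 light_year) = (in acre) 1768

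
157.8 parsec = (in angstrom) 4.869e+28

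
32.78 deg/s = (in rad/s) 0.5721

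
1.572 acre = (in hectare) 0.6362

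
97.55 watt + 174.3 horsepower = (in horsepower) 174.4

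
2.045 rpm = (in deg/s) 12.27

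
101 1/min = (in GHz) 1.683e-09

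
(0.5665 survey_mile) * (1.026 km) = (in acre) 231.1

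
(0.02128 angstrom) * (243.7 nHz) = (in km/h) 1.867e-18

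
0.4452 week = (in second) 2.693e+05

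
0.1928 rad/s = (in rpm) 1.841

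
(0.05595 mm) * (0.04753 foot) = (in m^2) 8.106e-07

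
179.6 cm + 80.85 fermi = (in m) 1.796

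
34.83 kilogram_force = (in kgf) 34.83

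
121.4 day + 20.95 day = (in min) 2.05e+05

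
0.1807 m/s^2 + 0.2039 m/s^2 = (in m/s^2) 0.3846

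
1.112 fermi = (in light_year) 1.175e-31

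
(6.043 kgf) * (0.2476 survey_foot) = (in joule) 4.472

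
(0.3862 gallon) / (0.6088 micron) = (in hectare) 0.2401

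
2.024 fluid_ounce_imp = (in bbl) 0.0003617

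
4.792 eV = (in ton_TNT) 1.835e-28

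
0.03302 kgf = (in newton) 0.3238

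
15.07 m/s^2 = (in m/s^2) 15.07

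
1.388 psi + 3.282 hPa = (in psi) 1.436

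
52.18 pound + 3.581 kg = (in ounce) 961.2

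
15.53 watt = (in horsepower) 0.02083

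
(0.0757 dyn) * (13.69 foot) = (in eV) 1.972e+13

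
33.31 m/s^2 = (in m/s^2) 33.31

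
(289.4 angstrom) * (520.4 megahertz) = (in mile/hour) 33.69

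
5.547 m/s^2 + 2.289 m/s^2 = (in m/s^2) 7.836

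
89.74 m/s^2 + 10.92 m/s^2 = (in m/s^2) 100.7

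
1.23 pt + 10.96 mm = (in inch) 0.4486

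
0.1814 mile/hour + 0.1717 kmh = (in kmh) 0.4636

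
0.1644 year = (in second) 5.185e+06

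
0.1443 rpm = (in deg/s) 0.8658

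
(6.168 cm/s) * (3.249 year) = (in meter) 6.32e+06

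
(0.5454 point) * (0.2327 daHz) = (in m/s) 0.0004477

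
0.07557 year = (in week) 3.94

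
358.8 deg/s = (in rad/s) 6.262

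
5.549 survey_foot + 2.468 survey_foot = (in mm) 2444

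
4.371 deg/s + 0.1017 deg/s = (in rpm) 0.7455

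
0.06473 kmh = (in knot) 0.03495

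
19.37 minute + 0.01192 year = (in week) 0.6235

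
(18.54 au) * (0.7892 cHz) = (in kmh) 7.88e+10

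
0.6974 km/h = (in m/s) 0.1937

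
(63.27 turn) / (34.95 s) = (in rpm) 108.6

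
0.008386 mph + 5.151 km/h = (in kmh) 5.164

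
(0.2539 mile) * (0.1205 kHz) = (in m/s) 4.924e+04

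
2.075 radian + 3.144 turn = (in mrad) 2.183e+04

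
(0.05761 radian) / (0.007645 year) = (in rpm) 2.282e-06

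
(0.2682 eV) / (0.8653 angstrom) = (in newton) 4.966e-10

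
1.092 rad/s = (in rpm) 10.43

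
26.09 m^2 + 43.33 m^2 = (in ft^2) 747.2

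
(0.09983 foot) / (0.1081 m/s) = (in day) 3.258e-06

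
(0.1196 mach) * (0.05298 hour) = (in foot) 2.548e+04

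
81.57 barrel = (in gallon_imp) 2853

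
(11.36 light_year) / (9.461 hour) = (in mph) 7.059e+12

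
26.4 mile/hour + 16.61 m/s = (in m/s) 28.41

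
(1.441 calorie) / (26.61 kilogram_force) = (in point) 65.49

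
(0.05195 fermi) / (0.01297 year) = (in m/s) 1.27e-22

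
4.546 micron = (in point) 0.01289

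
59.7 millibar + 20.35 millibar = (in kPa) 8.005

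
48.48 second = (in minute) 0.808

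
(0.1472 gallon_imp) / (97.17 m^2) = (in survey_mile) 4.279e-09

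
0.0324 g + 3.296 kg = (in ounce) 116.3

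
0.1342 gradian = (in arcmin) 7.247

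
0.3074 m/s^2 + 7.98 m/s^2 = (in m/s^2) 8.287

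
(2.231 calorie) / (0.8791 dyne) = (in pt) 3.01e+09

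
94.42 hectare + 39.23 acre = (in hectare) 110.3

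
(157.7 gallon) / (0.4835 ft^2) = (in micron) 1.329e+07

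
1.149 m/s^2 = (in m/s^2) 1.149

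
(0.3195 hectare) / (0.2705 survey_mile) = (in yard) 8.026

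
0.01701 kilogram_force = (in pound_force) 0.0375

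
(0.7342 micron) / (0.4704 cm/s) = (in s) 0.0001561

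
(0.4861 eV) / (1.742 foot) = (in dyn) 1.467e-14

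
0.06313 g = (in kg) 6.313e-05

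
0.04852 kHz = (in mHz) 4.852e+04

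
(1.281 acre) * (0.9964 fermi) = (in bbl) 3.249e-11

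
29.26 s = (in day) 0.0003387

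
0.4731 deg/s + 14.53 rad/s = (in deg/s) 833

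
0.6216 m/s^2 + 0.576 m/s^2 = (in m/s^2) 1.198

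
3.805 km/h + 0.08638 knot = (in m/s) 1.101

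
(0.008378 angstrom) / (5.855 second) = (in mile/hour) 3.201e-13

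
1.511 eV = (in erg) 2.421e-12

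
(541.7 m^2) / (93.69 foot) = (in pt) 5.377e+04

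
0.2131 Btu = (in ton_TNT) 5.374e-08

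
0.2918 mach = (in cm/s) 9936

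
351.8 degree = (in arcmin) 2.111e+04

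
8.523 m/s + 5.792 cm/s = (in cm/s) 858.1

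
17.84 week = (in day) 124.9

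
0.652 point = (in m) 0.00023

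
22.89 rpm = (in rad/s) 2.397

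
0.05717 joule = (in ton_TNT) 1.366e-11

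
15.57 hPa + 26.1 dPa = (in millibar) 15.6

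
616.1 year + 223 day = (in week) 3.216e+04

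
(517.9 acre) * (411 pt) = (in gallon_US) 8.028e+07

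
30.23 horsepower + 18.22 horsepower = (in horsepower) 48.45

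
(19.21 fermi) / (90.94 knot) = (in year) 1.302e-23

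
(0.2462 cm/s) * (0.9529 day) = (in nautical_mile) 0.1094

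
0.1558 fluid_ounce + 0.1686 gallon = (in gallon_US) 0.1698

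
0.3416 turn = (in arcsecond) 4.427e+05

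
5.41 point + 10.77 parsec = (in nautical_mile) 1.794e+14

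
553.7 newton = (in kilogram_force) 56.46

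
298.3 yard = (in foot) 894.9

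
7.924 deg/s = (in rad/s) 0.1383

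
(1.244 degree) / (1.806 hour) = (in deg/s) 0.0001913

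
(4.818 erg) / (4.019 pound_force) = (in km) 2.695e-11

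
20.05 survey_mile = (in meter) 3.227e+04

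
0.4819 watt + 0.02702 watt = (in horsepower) 0.0006825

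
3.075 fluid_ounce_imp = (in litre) 0.08737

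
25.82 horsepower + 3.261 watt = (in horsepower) 25.82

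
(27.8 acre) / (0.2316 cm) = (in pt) 1.377e+11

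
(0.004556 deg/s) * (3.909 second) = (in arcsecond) 64.11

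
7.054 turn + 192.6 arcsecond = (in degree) 2539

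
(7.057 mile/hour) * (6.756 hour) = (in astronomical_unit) 5.129e-07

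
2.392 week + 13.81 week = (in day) 113.4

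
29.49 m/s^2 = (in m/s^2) 29.49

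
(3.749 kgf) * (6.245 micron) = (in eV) 1.433e+15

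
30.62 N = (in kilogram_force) 3.122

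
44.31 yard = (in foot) 132.9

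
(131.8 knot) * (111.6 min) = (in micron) 4.54e+11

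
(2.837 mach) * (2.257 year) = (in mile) 4.272e+07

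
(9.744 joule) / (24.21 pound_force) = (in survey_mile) 5.622e-05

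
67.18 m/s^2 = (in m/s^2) 67.18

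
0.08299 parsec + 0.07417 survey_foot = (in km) 2.561e+12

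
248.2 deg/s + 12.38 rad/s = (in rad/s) 16.71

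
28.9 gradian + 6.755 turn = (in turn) 6.827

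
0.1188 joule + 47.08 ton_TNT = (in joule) 1.97e+11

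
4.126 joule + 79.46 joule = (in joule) 83.59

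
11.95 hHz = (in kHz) 1.195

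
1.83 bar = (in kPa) 183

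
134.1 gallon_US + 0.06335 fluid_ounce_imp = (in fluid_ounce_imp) 1.787e+04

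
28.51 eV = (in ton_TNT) 1.092e-27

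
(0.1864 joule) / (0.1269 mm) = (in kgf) 149.8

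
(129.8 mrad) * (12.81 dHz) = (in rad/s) 0.1663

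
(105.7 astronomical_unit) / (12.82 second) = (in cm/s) 1.233e+14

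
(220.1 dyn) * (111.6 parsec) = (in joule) 7.579e+15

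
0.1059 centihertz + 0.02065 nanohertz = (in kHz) 1.059e-06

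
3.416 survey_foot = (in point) 2951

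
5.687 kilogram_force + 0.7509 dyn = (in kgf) 5.687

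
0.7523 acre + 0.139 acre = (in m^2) 3607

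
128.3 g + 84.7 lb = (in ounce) 1360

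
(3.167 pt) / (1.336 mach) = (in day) 2.843e-11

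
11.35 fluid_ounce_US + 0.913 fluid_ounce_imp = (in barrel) 0.002274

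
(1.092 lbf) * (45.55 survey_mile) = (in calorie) 8.511e+04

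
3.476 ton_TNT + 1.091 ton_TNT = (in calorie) 4.567e+09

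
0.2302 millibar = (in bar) 0.0002302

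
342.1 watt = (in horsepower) 0.4588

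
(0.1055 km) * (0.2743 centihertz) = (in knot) 0.5625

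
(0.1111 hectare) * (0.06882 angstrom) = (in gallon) 2.02e-06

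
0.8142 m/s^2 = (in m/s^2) 0.8142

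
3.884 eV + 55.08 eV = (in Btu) 8.954e-21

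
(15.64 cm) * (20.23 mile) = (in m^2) 5092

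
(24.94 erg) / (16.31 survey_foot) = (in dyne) 0.05017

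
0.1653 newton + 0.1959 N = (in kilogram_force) 0.03683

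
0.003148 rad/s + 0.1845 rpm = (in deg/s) 1.287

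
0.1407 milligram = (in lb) 3.102e-07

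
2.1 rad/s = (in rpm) 20.05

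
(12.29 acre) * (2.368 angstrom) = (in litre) 0.01178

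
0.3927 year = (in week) 20.48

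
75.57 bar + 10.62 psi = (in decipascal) 7.63e+07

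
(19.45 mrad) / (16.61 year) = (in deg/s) 2.127e-09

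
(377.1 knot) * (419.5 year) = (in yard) 2.807e+12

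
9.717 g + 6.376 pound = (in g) 2902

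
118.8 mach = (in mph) 9.049e+04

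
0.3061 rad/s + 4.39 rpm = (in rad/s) 0.7658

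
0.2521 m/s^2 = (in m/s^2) 0.2521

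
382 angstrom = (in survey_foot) 1.253e-07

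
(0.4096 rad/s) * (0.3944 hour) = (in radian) 581.6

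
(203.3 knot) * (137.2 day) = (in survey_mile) 7.704e+05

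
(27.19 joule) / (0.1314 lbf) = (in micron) 4.652e+07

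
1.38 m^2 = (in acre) 0.000341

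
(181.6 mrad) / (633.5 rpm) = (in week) 4.526e-09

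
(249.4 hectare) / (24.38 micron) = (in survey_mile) 6.356e+07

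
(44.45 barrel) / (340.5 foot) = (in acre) 1.683e-05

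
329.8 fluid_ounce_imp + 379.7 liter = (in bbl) 2.447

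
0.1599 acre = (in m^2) 647.1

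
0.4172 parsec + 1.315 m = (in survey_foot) 4.224e+16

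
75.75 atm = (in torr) 5.757e+04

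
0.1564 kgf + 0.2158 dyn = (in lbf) 0.3448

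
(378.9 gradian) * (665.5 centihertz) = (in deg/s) 2269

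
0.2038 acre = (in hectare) 0.08247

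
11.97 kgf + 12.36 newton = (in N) 129.7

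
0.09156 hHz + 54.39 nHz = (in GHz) 9.156e-09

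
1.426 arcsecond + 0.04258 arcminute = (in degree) 0.001106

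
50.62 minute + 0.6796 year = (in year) 0.6797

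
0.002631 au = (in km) 3.936e+05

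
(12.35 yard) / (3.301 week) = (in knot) 1.1e-05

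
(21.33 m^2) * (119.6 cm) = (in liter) 2.551e+04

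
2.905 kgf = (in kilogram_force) 2.905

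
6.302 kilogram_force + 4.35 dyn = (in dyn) 6.18e+06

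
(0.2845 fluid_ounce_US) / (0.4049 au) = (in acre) 3.432e-20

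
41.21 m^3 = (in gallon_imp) 9065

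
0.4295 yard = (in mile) 0.000244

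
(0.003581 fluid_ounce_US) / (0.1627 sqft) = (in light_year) 7.406e-22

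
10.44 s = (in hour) 0.0029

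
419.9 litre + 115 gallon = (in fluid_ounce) 2.892e+04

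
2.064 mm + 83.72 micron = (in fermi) 2.148e+12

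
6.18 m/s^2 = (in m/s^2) 6.18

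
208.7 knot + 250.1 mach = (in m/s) 8.527e+04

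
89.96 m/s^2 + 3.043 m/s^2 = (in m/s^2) 93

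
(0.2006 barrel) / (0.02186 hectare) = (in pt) 0.4136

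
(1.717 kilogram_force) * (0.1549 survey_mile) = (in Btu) 3.978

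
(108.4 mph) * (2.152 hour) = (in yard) 4.106e+05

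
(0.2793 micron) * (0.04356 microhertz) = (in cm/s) 1.217e-12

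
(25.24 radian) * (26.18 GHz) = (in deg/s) 3.786e+13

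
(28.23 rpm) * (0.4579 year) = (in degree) 2.446e+09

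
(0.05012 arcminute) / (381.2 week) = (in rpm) 6.039e-13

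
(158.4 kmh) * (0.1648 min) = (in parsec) 1.41e-14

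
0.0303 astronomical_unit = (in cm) 4.533e+11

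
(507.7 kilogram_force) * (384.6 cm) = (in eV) 1.195e+23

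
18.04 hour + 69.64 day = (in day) 70.39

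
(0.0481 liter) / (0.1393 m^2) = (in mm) 0.3453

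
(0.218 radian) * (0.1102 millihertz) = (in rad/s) 2.402e-05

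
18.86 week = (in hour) 3168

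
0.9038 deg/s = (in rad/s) 0.01577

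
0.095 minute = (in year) 1.807e-07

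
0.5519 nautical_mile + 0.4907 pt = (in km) 1.022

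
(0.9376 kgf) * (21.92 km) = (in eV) 1.258e+24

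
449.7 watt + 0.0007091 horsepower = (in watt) 450.2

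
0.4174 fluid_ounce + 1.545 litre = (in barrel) 0.009795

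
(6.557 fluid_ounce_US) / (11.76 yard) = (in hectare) 1.803e-09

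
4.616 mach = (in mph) 3516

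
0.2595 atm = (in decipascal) 2.629e+05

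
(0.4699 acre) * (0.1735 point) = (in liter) 116.4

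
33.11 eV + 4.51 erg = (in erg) 4.51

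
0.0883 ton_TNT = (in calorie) 8.83e+07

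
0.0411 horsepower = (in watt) 30.65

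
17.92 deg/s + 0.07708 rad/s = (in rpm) 3.723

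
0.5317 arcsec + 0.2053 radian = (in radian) 0.2053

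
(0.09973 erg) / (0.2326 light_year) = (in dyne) 4.532e-19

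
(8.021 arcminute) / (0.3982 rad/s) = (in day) 6.782e-08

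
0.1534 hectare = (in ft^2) 1.651e+04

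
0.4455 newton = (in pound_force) 0.1002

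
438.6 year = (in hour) 3.842e+06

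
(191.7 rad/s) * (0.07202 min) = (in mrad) 8.284e+05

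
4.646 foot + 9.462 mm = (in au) 9.529e-12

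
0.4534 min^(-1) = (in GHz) 7.557e-12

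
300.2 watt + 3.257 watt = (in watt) 303.5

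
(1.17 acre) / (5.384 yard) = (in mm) 9.618e+05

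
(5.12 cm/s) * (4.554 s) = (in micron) 2.332e+05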